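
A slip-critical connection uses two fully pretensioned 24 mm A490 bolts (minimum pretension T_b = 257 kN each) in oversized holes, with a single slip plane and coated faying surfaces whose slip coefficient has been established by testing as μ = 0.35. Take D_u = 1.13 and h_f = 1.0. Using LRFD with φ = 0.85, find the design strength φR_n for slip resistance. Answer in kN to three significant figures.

R_n = μ · D_u · h_f · T_b · n_s · n_b = 0.35 × 1.13 × 1.0 × 257 × 1 × 2 = 203.3 kN.
Design strength φR_n = 0.85 × 203.3 = 173 kN.

173 kN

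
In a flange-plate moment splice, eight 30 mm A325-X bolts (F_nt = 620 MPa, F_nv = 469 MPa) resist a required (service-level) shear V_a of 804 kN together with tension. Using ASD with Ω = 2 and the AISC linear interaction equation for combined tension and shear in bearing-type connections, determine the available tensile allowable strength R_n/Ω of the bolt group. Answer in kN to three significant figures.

A_b = π·30²/4 = 706.9 mm²; f_rv = 804 × 1000 / (8 × 706.9) = 142.2 MPa.
F'_nt = 1.3 F_nt − (Ω F_nt / F_nv) f_rv = 1.3·620 − (2·620/469)·142.2 = 430.1 MPa, capped at F_nt → F'_nt = 430.1 MPa.
R_n = F'_nt · A_b · n = 430.1 × 706.9 × 8 / 1000 = 2432 kN.
Allowable strength R_n/Ω = 2432 / 2 = 1220 kN.

1220 kN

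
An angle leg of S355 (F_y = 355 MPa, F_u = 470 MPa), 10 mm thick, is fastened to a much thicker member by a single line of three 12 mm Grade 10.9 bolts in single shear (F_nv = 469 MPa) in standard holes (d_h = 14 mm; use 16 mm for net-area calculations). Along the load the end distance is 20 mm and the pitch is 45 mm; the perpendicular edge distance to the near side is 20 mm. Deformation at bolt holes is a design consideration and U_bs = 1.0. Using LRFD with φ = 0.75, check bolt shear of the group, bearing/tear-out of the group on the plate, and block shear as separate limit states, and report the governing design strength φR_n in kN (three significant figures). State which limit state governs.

Bolt shear: A_b = π·12²/4 = 113.1 mm²; R_n = 469 × 113.1 × 3 × 1 / 1000 = 159.1 kN → 0.75 × 159.1 = 119 kN.
Bearing: edge l_c = 13, r_n = 73.32 kN; interior l_c = 31, r_n = 135.4 kN; R_n = 73.32 + 2·135.4 = 344 kN → 258 kN.
Block shear: A_gv = 1100, A_nv = 700, A_nt = 120 mm²; R_n = min(0.6F_uA_nv, 0.6F_yA_gv) + U_bs·F_u·A_nt = 253.8 kN → 190 kN.
Bolt shear governs: 119 kN.

119 kN (bolt shear governs)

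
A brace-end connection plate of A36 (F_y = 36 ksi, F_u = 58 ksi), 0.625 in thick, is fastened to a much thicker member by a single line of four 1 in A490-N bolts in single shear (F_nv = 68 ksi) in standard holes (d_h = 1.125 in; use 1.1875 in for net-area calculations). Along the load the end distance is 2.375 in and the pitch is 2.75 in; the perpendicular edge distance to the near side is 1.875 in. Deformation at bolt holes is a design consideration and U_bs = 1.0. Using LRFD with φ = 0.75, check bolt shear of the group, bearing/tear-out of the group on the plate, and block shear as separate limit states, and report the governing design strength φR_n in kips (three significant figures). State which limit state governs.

140 kips (block shear governs)

Bolt shear: A_b = π·1²/4 = 0.7854 in²; R_n = 68 × 0.7854 × 4 × 1 = 213.6 kips → 0.75 × 213.6 = 160 kips.
Bearing: edge l_c = 1.812, r_n = 78.84 kips; interior l_c = 1.625, r_n = 70.69 kips; R_n = 78.84 + 3·70.69 = 290.9 kips → 218 kips.
Block shear: A_gv = 6.641, A_nv = 4.043, A_nt = 0.8008 in²; R_n = min(0.6F_uA_nv, 0.6F_yA_gv) + U_bs·F_u·A_nt = 187.1 kips → 140 kips.
Block shear governs: 140 kips.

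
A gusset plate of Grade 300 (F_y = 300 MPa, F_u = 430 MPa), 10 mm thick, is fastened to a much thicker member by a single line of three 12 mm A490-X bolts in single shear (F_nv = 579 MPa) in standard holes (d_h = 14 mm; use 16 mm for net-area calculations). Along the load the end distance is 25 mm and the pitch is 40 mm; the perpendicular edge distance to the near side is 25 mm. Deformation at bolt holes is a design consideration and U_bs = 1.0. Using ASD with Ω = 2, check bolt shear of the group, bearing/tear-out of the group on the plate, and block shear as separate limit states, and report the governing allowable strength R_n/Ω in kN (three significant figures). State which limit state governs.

Bolt shear: A_b = π·12²/4 = 113.1 mm²; R_n = 579 × 113.1 × 3 × 1 / 1000 = 196.5 kN → 196.5 / 2 = 98.2 kN.
Bearing: edge l_c = 18, r_n = 92.88 kN; interior l_c = 26, r_n = 123.8 kN; R_n = 92.88 + 2·123.8 = 340.6 kN → 170 kN.
Block shear: A_gv = 1050, A_nv = 650, A_nt = 170 mm²; R_n = min(0.6F_uA_nv, 0.6F_yA_gv) + U_bs·F_u·A_nt = 240.8 kN → 120 kN.
Bolt shear governs: 98.2 kN.

98.2 kN (bolt shear governs)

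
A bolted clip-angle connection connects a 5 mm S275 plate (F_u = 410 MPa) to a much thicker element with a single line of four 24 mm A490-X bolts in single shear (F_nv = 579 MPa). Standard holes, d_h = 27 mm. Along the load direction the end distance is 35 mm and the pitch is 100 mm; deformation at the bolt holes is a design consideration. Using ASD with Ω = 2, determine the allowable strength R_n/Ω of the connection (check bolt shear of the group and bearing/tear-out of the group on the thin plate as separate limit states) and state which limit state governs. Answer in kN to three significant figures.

204 kN (bearing governs)

Bolt shear: A_b = π·24²/4 = 452.4 mm²; R_n = 579 × 452.4 × 4 × 1 / 1000 = 1048 kN → 1048 / 2 = 524 kN.
Bearing (1.2 l_c t F_u ≤ 2.4 d t F_u): upper limit = 2.4·24·5·410 / 1000 = 118.1 kN.
  Edge l_c = 35 − 27/2 = 21.5 → r_n = 52.89 kN; interior l_c = 100 − 27 = 73 → r_n = 118.1 kN.
  R_n,bearing = 1·52.89 + 3·118.1 = 407.1 kN → 407.1 / 2 = 204 kN.
Bearing governs: 204 kN.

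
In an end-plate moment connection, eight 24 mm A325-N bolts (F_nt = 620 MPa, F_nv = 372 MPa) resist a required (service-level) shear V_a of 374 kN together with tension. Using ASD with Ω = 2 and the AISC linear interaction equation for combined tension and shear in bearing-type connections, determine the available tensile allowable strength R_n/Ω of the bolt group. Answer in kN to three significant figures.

835 kN

A_b = π·24²/4 = 452.4 mm²; f_rv = 374 × 1000 / (8 × 452.4) = 103.3 MPa.
F'_nt = 1.3 F_nt − (Ω F_nt / F_nv) f_rv = 1.3·620 − (2·620/372)·103.3 = 461.5 MPa, capped at F_nt → F'_nt = 461.5 MPa.
R_n = F'_nt · A_b · n = 461.5 × 452.4 × 8 / 1000 = 1670 kN.
Allowable strength R_n/Ω = 1670 / 2 = 835 kN.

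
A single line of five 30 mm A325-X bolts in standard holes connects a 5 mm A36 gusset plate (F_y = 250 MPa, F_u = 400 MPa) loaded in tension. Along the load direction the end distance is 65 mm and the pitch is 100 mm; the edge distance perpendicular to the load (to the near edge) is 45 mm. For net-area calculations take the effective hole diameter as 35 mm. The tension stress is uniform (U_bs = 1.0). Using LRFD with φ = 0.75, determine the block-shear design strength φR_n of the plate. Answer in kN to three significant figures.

Shear plane L_v = 65 + 4·100 = 465 mm; A_gv = 465 × 5 = 2325 mm².
A_nv = (465 − 4.5·35) × 5 = 1538 mm².
A_nt = (45 − 0.5·35) × 5 = 137.5 mm².
0.6 F_u A_nv = 369 kN; 0.6 F_y A_gv = 348.8 kN → shear yielding governs the shear term.
R_n = 348.8 + 1.0 × 400 × 137.5 / 1000 = 403.8 kN.
Design strength φR_n = 0.75 × 403.8 = 303 kN.

303 kN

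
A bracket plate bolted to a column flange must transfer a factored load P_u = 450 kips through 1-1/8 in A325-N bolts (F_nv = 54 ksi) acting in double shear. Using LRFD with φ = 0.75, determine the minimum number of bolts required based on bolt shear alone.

A_b = π·1.125²/4 = 0.994 in².
Per-bolt design strength φR_n = 0.75 × 54 × 0.994 × 2 = 80.52 kips.
n ≥ 450 / 80.52 = 5.589 → use 6 bolts.

6 bolts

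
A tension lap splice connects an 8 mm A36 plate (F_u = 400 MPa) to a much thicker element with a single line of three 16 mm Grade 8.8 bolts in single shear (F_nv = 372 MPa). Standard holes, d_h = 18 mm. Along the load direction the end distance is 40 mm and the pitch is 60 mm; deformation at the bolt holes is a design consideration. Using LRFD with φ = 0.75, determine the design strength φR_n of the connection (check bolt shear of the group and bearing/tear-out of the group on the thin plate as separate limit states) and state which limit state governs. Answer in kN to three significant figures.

Bolt shear: A_b = π·16²/4 = 201.1 mm²; R_n = 372 × 201.1 × 3 × 1 / 1000 = 224.4 kN → 0.75 × 224.4 = 168 kN.
Bearing (1.2 l_c t F_u ≤ 2.4 d t F_u): upper limit = 2.4·16·8·400 / 1000 = 122.9 kN.
  Edge l_c = 40 − 18/2 = 31 → r_n = 119 kN; interior l_c = 60 − 18 = 42 → r_n = 122.9 kN.
  R_n,bearing = 1·119 + 2·122.9 = 364.8 kN → 0.75 × 364.8 = 274 kN.
Bolt shear governs: 168 kN.

168 kN (bolt shear governs)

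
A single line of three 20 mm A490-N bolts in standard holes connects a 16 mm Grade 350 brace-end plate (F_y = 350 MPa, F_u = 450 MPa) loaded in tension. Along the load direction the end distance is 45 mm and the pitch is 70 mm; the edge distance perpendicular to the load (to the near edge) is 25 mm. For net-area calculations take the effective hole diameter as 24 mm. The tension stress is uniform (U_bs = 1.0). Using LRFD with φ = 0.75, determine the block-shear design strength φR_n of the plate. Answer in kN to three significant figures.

475 kN

Shear plane L_v = 45 + 2·70 = 185 mm; A_gv = 185 × 16 = 2960 mm².
A_nv = (185 − 2.5·24) × 16 = 2000 mm².
A_nt = (25 − 0.5·24) × 16 = 208 mm².
0.6 F_u A_nv = 540 kN; 0.6 F_y A_gv = 621.6 kN → shear rupture governs the shear term.
R_n = 540 + 1.0 × 450 × 208 / 1000 = 633.6 kN.
Design strength φR_n = 0.75 × 633.6 = 475 kN.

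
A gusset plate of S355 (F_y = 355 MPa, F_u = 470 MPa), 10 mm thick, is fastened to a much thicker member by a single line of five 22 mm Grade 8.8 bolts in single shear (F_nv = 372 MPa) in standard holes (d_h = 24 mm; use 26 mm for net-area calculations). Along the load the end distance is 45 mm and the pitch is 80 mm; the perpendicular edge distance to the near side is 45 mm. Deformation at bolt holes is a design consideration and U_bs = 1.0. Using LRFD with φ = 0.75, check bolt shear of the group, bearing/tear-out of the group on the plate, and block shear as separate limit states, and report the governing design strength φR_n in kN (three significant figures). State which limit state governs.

530 kN (bolt shear governs)

Bolt shear: A_b = π·22²/4 = 380.1 mm²; R_n = 372 × 380.1 × 5 × 1 / 1000 = 707 kN → 0.75 × 707 = 530 kN.
Bearing: edge l_c = 33, r_n = 186.1 kN; interior l_c = 56, r_n = 248.2 kN; R_n = 186.1 + 4·248.2 = 1179 kN → 884 kN.
Block shear: A_gv = 3650, A_nv = 2480, A_nt = 320 mm²; R_n = min(0.6F_uA_nv, 0.6F_yA_gv) + U_bs·F_u·A_nt = 849.8 kN → 637 kN.
Bolt shear governs: 530 kN.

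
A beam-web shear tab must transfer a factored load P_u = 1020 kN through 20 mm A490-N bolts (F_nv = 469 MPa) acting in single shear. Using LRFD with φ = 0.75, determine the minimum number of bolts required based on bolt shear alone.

10 bolts

A_b = π·20²/4 = 314.2 mm².
Per-bolt design strength φR_n = 0.75 × 469 × 314.2 × 1 / 1000 = 110.5 kN.
n ≥ 1020 / 110.5 = 9.23 → use 10 bolts.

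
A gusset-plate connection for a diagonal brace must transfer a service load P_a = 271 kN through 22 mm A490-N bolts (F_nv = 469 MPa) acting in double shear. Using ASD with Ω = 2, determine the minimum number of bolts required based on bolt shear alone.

A_b = π·22²/4 = 380.1 mm².
Per-bolt allowable strength R_n/Ω = 469 × 380.1 × 2 / 1000 / 2 = 178.3 kN.
n ≥ 271 / 178.3 = 1.52 → use 2 bolts.

2 bolts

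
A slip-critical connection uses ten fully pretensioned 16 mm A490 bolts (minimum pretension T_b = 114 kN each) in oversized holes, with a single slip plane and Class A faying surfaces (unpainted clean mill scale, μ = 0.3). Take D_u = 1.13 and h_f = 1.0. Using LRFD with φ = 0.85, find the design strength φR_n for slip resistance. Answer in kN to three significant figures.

R_n = μ · D_u · h_f · T_b · n_s · n_b = 0.3 × 1.13 × 1.0 × 114 × 1 × 10 = 386.5 kN.
Design strength φR_n = 0.85 × 386.5 = 328 kN.

328 kN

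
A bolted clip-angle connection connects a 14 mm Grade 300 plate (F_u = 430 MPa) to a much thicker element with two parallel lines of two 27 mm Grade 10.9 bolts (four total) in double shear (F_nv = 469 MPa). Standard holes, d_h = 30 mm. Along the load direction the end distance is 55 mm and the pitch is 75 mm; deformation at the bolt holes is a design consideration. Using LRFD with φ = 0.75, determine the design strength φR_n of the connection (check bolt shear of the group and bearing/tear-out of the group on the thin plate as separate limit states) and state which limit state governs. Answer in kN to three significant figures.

Bolt shear: A_b = π·27²/4 = 572.6 mm²; R_n = 469 × 572.6 × 4 × 2 / 1000 = 2148 kN → 0.75 × 2148 = 1610 kN.
Bearing (1.2 l_c t F_u ≤ 2.4 d t F_u): upper limit = 2.4·27·14·430 / 1000 = 390.1 kN.
  Edge l_c = 55 − 30/2 = 40 → r_n = 289 kN; interior l_c = 75 − 30 = 45 → r_n = 325.1 kN.
  R_n,bearing = 2·289 + 2·325.1 = 1228 kN → 0.75 × 1228 = 921 kN.
Bearing governs: 921 kN.

921 kN (bearing governs)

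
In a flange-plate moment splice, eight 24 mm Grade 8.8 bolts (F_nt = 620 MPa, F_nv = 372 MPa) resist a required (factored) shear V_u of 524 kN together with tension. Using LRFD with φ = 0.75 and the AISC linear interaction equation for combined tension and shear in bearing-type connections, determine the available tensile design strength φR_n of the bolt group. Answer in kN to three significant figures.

1310 kN

A_b = π·24²/4 = 452.4 mm²; f_rv = 524 × 1000 / (8 × 452.4) = 144.8 MPa.
F'_nt = 1.3 F_nt − (F_nt / φF_nv) f_rv = 1.3·620 − (620/(0.75·372))·144.8 = 484.3 MPa, capped at F_nt → F'_nt = 484.3 MPa.
R_n = F'_nt · A_b · n = 484.3 × 452.4 × 8 / 1000 = 1753 kN.
Design strength φR_n = 0.75 × 1753 = 1310 kN.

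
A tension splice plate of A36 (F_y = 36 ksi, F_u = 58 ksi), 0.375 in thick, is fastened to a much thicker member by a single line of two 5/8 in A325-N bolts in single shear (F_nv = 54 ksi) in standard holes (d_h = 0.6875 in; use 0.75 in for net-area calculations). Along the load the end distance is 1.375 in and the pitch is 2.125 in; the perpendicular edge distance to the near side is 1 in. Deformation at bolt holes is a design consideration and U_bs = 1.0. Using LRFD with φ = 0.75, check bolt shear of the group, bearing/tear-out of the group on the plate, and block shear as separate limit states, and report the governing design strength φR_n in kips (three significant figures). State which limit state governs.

Bolt shear: A_b = π·0.625²/4 = 0.3068 in²; R_n = 54 × 0.3068 × 2 × 1 = 33.13 kips → 0.75 × 33.13 = 24.9 kips.
Bearing: edge l_c = 1.031, r_n = 26.92 kips; interior l_c = 1.438, r_n = 32.62 kips; R_n = 26.92 + 1·32.62 = 59.54 kips → 44.7 kips.
Block shear: A_gv = 1.312, A_nv = 0.8906, A_nt = 0.2344 in²; R_n = min(0.6F_uA_nv, 0.6F_yA_gv) + U_bs·F_u·A_nt = 41.94 kips → 31.5 kips.
Bolt shear governs: 24.9 kips.

24.9 kips (bolt shear governs)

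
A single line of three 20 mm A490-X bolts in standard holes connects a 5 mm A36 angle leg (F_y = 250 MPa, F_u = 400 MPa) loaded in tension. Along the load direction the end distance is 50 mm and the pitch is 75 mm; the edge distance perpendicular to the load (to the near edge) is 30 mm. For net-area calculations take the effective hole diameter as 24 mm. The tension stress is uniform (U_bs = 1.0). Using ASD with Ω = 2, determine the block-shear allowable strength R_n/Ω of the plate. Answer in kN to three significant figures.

93 kN

Shear plane L_v = 50 + 2·75 = 200 mm; A_gv = 200 × 5 = 1000 mm².
A_nv = (200 − 2.5·24) × 5 = 700 mm².
A_nt = (30 − 0.5·24) × 5 = 90 mm².
0.6 F_u A_nv = 168 kN; 0.6 F_y A_gv = 150 kN → shear yielding governs the shear term.
R_n = 150 + 1.0 × 400 × 90 / 1000 = 186 kN.
Allowable strength R_n/Ω = 186 / 2 = 93 kN.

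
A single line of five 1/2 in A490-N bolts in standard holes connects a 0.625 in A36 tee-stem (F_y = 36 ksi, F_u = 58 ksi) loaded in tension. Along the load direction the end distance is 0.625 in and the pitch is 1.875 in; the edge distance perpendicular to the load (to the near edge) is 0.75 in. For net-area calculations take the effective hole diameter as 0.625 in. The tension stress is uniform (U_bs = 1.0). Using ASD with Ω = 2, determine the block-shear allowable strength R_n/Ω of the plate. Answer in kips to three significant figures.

Shear plane L_v = 0.625 + 4·1.875 = 8.125 in; A_gv = 8.125 × 0.625 = 5.078 in².
A_nv = (8.125 − 4.5·0.625) × 0.625 = 3.32 in².
A_nt = (0.75 − 0.5·0.625) × 0.625 = 0.2734 in².
0.6 F_u A_nv = 115.5 kips; 0.6 F_y A_gv = 109.7 kips → shear yielding governs the shear term.
R_n = 109.7 + 1.0 × 58 × 0.2734 = 125.5 kips.
Allowable strength R_n/Ω = 125.5 / 2 = 62.8 kips.

62.8 kips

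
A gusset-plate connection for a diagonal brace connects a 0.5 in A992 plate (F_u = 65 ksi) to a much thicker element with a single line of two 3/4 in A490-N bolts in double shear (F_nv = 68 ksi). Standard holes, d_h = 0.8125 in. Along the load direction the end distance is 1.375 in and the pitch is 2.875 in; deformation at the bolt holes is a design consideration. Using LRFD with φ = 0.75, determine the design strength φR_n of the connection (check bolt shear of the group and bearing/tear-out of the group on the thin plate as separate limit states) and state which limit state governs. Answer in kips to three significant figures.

72.2 kips (bearing governs)

Bolt shear: A_b = π·0.75²/4 = 0.4418 in²; R_n = 68 × 0.4418 × 2 × 2 = 120.2 kips → 0.75 × 120.2 = 90.1 kips.
Bearing (1.2 l_c t F_u ≤ 2.4 d t F_u): upper limit = 2.4·0.75·0.5·65 = 58.5 kips.
  Edge l_c = 1.375 − 0.8125/2 = 0.9688 → r_n = 37.78 kips; interior l_c = 2.875 − 0.8125 = 2.062 → r_n = 58.5 kips.
  R_n,bearing = 1·37.78 + 1·58.5 = 96.28 kips → 0.75 × 96.28 = 72.2 kips.
Bearing governs: 72.2 kips.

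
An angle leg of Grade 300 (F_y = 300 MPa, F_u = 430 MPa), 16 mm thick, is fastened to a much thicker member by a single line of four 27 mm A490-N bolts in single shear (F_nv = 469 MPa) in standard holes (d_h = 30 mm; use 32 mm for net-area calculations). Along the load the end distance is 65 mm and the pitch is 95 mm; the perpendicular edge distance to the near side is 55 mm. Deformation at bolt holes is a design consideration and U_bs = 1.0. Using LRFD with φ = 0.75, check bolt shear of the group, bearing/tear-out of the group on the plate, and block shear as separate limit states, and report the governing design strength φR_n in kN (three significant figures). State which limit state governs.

806 kN (bolt shear governs)

Bolt shear: A_b = π·27²/4 = 572.6 mm²; R_n = 469 × 572.6 × 4 × 1 / 1000 = 1074 kN → 0.75 × 1074 = 806 kN.
Bearing: edge l_c = 50, r_n = 412.8 kN; interior l_c = 65, r_n = 445.8 kN; R_n = 412.8 + 3·445.8 = 1750 kN → 1310 kN.
Block shear: A_gv = 5600, A_nv = 3808, A_nt = 624 mm²; R_n = min(0.6F_uA_nv, 0.6F_yA_gv) + U_bs·F_u·A_nt = 1251 kN → 938 kN.
Bolt shear governs: 806 kN.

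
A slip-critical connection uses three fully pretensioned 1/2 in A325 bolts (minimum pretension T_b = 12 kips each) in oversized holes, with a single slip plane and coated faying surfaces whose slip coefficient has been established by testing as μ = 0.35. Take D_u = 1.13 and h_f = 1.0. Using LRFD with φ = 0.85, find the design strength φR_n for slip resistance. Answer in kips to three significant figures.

R_n = μ · D_u · h_f · T_b · n_s · n_b = 0.35 × 1.13 × 1.0 × 12 × 1 × 3 = 14.24 kips.
Design strength φR_n = 0.85 × 14.24 = 12.1 kips.

12.1 kips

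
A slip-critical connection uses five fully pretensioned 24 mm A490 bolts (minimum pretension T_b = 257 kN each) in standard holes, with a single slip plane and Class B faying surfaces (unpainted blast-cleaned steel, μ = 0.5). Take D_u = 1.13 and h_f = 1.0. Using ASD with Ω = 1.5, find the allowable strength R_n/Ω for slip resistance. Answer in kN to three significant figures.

R_n = μ · D_u · h_f · T_b · n_s · n_b = 0.5 × 1.13 × 1.0 × 257 × 1 × 5 = 726 kN.
Allowable strength R_n/Ω = 726 / 1.5 = 484 kN.

484 kN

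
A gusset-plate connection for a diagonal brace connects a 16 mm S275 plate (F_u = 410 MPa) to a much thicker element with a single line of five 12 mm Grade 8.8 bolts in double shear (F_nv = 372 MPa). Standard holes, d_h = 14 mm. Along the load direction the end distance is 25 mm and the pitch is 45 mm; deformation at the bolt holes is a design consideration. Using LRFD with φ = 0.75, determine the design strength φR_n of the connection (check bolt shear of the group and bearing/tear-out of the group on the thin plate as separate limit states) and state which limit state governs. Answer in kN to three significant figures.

316 kN (bolt shear governs)

Bolt shear: A_b = π·12²/4 = 113.1 mm²; R_n = 372 × 113.1 × 5 × 2 / 1000 = 420.7 kN → 0.75 × 420.7 = 316 kN.
Bearing (1.2 l_c t F_u ≤ 2.4 d t F_u): upper limit = 2.4·12·16·410 / 1000 = 188.9 kN.
  Edge l_c = 25 − 14/2 = 18 → r_n = 141.7 kN; interior l_c = 45 − 14 = 31 → r_n = 188.9 kN.
  R_n,bearing = 1·141.7 + 4·188.9 = 897.4 kN → 0.75 × 897.4 = 673 kN.
Bolt shear governs: 316 kN.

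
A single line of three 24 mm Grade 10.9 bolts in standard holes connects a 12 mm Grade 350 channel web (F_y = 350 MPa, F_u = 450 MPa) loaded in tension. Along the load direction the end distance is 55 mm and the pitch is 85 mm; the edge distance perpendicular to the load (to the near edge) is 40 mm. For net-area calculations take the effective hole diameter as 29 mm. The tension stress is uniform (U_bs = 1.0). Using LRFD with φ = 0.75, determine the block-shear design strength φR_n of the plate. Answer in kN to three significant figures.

Shear plane L_v = 55 + 2·85 = 225 mm; A_gv = 225 × 12 = 2700 mm².
A_nv = (225 − 2.5·29) × 12 = 1830 mm².
A_nt = (40 − 0.5·29) × 12 = 306 mm².
0.6 F_u A_nv = 494.1 kN; 0.6 F_y A_gv = 567 kN → shear rupture governs the shear term.
R_n = 494.1 + 1.0 × 450 × 306 / 1000 = 631.8 kN.
Design strength φR_n = 0.75 × 631.8 = 474 kN.

474 kN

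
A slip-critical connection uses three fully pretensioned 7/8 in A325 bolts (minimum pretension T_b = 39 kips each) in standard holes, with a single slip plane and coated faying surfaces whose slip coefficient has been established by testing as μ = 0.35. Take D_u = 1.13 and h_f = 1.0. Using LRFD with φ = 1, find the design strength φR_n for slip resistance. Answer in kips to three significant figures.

R_n = μ · D_u · h_f · T_b · n_s · n_b = 0.35 × 1.13 × 1.0 × 39 × 1 × 3 = 46.27 kips.
Design strength φR_n = 1 × 46.27 = 46.3 kips.

46.3 kips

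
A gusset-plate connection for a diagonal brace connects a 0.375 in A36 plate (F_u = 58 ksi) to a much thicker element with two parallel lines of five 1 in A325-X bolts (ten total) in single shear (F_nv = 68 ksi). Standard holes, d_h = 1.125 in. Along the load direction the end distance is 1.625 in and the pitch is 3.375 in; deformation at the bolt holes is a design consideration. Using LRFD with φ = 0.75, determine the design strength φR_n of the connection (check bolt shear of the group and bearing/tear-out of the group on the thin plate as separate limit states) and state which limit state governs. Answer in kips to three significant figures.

Bolt shear: A_b = π·1²/4 = 0.7854 in²; R_n = 68 × 0.7854 × 10 × 1 = 534.1 kips → 0.75 × 534.1 = 401 kips.
Bearing (1.2 l_c t F_u ≤ 2.4 d t F_u): upper limit = 2.4·1·0.375·58 = 52.2 kips.
  Edge l_c = 1.625 − 1.125/2 = 1.062 → r_n = 27.73 kips; interior l_c = 3.375 − 1.125 = 2.25 → r_n = 52.2 kips.
  R_n,bearing = 2·27.73 + 8·52.2 = 473.1 kips → 0.75 × 473.1 = 355 kips.
Bearing governs: 355 kips.

355 kips (bearing governs)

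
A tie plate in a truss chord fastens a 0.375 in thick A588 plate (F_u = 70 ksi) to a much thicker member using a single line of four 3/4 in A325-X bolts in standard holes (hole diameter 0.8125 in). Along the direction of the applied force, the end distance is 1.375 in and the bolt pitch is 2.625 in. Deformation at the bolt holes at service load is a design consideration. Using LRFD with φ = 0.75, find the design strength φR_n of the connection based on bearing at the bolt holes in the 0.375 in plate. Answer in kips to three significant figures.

129 kips

Per bolt r_n = 1.2 l_c t F_u ≤ 2.4 d t F_u; upper limit = 2.4 × 0.75 × 0.375 × 70 = 47.25 kips.
Edge bolt: l_c = 1.375 − 0.8125/2 = 0.9688 in → 1.2 × 0.9688 × 0.375 × 70 = 30.52 → r_n = 30.52 kips.
Interior bolts: l_c = 2.625 − 0.8125 = 1.812 in → 1.2 × 1.812 × 0.375 × 70 = 57.09 → r_n = 47.25 kips.
R_n = 1 × 30.52 + 3 × 47.25 = 172.3 kips.
Design strength φR_n = 0.75 × 172.3 = 129 kips.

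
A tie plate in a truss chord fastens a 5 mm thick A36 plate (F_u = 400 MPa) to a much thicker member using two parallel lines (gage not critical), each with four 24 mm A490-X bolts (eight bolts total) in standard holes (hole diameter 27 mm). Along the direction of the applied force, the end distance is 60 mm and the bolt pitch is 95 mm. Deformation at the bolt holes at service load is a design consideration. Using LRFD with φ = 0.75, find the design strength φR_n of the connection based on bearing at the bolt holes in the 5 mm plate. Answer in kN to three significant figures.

686 kN

Per bolt r_n = 1.2 l_c t F_u ≤ 2.4 d t F_u; upper limit = 2.4 × 24 × 5 × 400 / 1000 = 115.2 kN.
Edge bolt: l_c = 60 − 27/2 = 46.5 mm → 1.2 × 46.5 × 5 × 400 / 1000 = 111.6 → r_n = 111.6 kN.
Interior bolts: l_c = 95 − 27 = 68 mm → 1.2 × 68 × 5 × 400 / 1000 = 163.2 → r_n = 115.2 kN.
R_n = 2 × 111.6 + 6 × 115.2 = 914.4 kN.
Design strength φR_n = 0.75 × 914.4 = 686 kN.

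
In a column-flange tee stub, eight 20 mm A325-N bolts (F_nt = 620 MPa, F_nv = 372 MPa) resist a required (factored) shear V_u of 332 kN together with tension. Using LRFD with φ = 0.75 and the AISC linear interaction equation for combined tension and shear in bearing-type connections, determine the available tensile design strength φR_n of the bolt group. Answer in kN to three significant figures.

966 kN

A_b = π·20²/4 = 314.2 mm²; f_rv = 332 × 1000 / (8 × 314.2) = 132.1 MPa.
F'_nt = 1.3 F_nt − (F_nt / φF_nv) f_rv = 1.3·620 − (620/(0.75·372))·132.1 = 512.4 MPa, capped at F_nt → F'_nt = 512.4 MPa.
R_n = F'_nt · A_b · n = 512.4 × 314.2 × 8 / 1000 = 1288 kN.
Design strength φR_n = 0.75 × 1288 = 966 kN.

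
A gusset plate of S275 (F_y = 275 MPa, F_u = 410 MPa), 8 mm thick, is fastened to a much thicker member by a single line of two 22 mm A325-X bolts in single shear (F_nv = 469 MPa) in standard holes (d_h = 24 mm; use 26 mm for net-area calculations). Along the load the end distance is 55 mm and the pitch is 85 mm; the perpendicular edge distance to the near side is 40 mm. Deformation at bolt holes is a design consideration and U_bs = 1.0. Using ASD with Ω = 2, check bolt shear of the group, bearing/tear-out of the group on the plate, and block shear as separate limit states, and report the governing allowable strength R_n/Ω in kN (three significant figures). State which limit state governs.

Bolt shear: A_b = π·22²/4 = 380.1 mm²; R_n = 469 × 380.1 × 2 × 1 / 1000 = 356.6 kN → 356.6 / 2 = 178 kN.
Bearing: edge l_c = 43, r_n = 169.2 kN; interior l_c = 61, r_n = 173.2 kN; R_n = 169.2 + 1·173.2 = 342.4 kN → 171 kN.
Block shear: A_gv = 1120, A_nv = 808, A_nt = 216 mm²; R_n = min(0.6F_uA_nv, 0.6F_yA_gv) + U_bs·F_u·A_nt = 273.4 kN → 137 kN.
Block shear governs: 137 kN.

137 kN (block shear governs)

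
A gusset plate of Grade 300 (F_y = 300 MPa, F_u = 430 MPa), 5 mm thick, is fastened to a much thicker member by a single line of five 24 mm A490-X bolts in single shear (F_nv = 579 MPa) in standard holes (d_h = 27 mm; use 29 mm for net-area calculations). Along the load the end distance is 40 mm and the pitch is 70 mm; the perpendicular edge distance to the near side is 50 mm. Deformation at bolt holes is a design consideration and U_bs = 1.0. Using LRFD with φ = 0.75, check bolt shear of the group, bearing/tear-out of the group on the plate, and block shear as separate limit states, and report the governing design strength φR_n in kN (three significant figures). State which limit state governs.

241 kN (block shear governs)

Bolt shear: A_b = π·24²/4 = 452.4 mm²; R_n = 579 × 452.4 × 5 × 1 / 1000 = 1310 kN → 0.75 × 1310 = 982 kN.
Bearing: edge l_c = 26.5, r_n = 68.37 kN; interior l_c = 43, r_n = 110.9 kN; R_n = 68.37 + 4·110.9 = 512.1 kN → 384 kN.
Block shear: A_gv = 1600, A_nv = 947.5, A_nt = 177.5 mm²; R_n = min(0.6F_uA_nv, 0.6F_yA_gv) + U_bs·F_u·A_nt = 320.8 kN → 241 kN.
Block shear governs: 241 kN.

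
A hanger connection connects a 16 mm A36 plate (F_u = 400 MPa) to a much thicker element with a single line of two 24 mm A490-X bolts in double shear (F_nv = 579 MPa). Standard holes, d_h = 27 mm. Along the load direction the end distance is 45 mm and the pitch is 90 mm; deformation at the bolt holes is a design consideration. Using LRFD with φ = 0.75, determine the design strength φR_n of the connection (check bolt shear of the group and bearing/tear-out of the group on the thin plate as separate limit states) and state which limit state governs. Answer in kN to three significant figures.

458 kN (bearing governs)

Bolt shear: A_b = π·24²/4 = 452.4 mm²; R_n = 579 × 452.4 × 2 × 2 / 1000 = 1048 kN → 0.75 × 1048 = 786 kN.
Bearing (1.2 l_c t F_u ≤ 2.4 d t F_u): upper limit = 2.4·24·16·400 / 1000 = 368.6 kN.
  Edge l_c = 45 − 27/2 = 31.5 → r_n = 241.9 kN; interior l_c = 90 − 27 = 63 → r_n = 368.6 kN.
  R_n,bearing = 1·241.9 + 1·368.6 = 610.6 kN → 0.75 × 610.6 = 458 kN.
Bearing governs: 458 kN.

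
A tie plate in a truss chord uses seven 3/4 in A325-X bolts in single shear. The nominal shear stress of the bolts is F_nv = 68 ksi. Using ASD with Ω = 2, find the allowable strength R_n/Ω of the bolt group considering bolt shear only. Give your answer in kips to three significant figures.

A_b = π × 0.75² / 4 = 0.4418 in².
R_n = F_nv · A_b · n · n_s = 68 × 0.4418 × 7 × 1 = 210.3 kips.
Allowable strength R_n/Ω = 210.3 / 2 = 105 kips.

105 kips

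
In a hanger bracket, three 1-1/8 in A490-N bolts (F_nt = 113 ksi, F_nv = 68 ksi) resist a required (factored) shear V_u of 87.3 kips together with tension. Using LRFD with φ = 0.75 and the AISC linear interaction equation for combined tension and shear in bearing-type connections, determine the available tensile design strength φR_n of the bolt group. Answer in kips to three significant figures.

183 kips

A_b = π·1.125²/4 = 0.994 in²; f_rv = 87.3 / (3 × 0.994) = 29.28 ksi.
F'_nt = 1.3 F_nt − (F_nt / φF_nv) f_rv = 1.3·113 − (113/(0.75·68))·29.28 = 82.04 ksi, capped at F_nt → F'_nt = 82.04 ksi.
R_n = F'_nt · A_b · n = 82.04 × 0.994 × 3 = 244.6 kips.
Design strength φR_n = 0.75 × 244.6 = 183 kips.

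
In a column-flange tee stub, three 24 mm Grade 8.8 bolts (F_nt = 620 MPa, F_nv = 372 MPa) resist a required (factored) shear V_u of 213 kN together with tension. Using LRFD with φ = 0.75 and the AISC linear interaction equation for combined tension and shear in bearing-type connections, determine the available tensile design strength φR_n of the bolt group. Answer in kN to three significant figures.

465 kN

A_b = π·24²/4 = 452.4 mm²; f_rv = 213 × 1000 / (3 × 452.4) = 156.9 MPa.
F'_nt = 1.3 F_nt − (F_nt / φF_nv) f_rv = 1.3·620 − (620/(0.75·372))·156.9 = 457.2 MPa, capped at F_nt → F'_nt = 457.2 MPa.
R_n = F'_nt · A_b · n = 457.2 × 452.4 × 3 / 1000 = 620.5 kN.
Design strength φR_n = 0.75 × 620.5 = 465 kN.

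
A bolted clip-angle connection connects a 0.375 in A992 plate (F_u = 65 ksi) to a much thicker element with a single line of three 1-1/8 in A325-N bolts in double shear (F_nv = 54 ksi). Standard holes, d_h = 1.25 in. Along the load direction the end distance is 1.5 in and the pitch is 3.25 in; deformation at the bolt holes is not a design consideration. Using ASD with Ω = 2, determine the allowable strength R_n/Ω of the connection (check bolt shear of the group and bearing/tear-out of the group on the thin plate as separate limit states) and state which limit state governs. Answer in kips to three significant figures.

89.1 kips (bearing governs)

Bolt shear: A_b = π·1.125²/4 = 0.994 in²; R_n = 54 × 0.994 × 3 × 2 = 322.1 kips → 322.1 / 2 = 161 kips.
Bearing (1.5 l_c t F_u ≤ 3.0 d t F_u): upper limit = 3.0·1.125·0.375·65 = 82.27 kips.
  Edge l_c = 1.5 − 1.25/2 = 0.875 → r_n = 31.99 kips; interior l_c = 3.25 − 1.25 = 2 → r_n = 73.12 kips.
  R_n,bearing = 1·31.99 + 2·73.12 = 178.2 kips → 178.2 / 2 = 89.1 kips.
Bearing governs: 89.1 kips.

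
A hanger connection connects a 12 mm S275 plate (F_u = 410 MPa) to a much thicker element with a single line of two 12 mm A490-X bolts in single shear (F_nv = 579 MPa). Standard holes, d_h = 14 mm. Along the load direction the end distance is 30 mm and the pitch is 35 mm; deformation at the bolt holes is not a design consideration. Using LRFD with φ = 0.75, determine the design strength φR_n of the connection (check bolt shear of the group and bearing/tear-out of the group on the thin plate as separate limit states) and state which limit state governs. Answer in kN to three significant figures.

98.2 kN (bolt shear governs)

Bolt shear: A_b = π·12²/4 = 113.1 mm²; R_n = 579 × 113.1 × 2 × 1 / 1000 = 131 kN → 0.75 × 131 = 98.2 kN.
Bearing (1.5 l_c t F_u ≤ 3.0 d t F_u): upper limit = 3.0·12·12·410 / 1000 = 177.1 kN.
  Edge l_c = 30 − 14/2 = 23 → r_n = 169.7 kN; interior l_c = 35 − 14 = 21 → r_n = 155 kN.
  R_n,bearing = 1·169.7 + 1·155 = 324.7 kN → 0.75 × 324.7 = 244 kN.
Bolt shear governs: 98.2 kN.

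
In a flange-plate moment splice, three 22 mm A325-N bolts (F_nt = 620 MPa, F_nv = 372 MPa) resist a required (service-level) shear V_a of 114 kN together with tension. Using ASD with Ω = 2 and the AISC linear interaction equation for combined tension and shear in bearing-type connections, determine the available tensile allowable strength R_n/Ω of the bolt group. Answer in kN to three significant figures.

A_b = π·22²/4 = 380.1 mm²; f_rv = 114 × 1000 / (3 × 380.1) = 99.97 MPa.
F'_nt = 1.3 F_nt − (Ω F_nt / F_nv) f_rv = 1.3·620 − (2·620/372)·99.97 = 472.8 MPa, capped at F_nt → F'_nt = 472.8 MPa.
R_n = F'_nt · A_b · n = 472.8 × 380.1 × 3 / 1000 = 539.2 kN.
Allowable strength R_n/Ω = 539.2 / 2 = 270 kN.

270 kN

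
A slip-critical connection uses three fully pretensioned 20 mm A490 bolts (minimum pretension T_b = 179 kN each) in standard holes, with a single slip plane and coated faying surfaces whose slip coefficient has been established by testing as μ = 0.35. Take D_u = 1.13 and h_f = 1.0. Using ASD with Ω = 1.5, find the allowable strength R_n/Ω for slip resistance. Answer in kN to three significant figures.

142 kN

R_n = μ · D_u · h_f · T_b · n_s · n_b = 0.35 × 1.13 × 1.0 × 179 × 1 × 3 = 212.4 kN.
Allowable strength R_n/Ω = 212.4 / 1.5 = 142 kN.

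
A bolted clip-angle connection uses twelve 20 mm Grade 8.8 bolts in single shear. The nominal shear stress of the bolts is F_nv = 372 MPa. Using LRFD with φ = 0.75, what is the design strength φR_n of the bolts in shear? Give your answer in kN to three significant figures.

A_b = π × 20² / 4 = 314.2 mm².
R_n = F_nv · A_b · n · n_s = 372 × 314.2 × 12 × 1 / 1000 = 1402 kN.
Design strength φR_n = 0.75 × 1402 = 1050 kN.

1050 kN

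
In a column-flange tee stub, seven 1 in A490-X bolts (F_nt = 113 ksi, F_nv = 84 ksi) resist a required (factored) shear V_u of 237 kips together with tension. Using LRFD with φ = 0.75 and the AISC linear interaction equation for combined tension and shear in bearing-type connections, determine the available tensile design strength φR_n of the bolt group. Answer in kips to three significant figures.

287 kips

A_b = π·1²/4 = 0.7854 in²; f_rv = 237 / (7 × 0.7854) = 43.11 ksi.
F'_nt = 1.3 F_nt − (F_nt / φF_nv) f_rv = 1.3·113 − (113/(0.75·84))·43.11 = 69.58 ksi, capped at F_nt → F'_nt = 69.58 ksi.
R_n = F'_nt · A_b · n = 69.58 × 0.7854 × 7 = 382.5 kips.
Design strength φR_n = 0.75 × 382.5 = 287 kips.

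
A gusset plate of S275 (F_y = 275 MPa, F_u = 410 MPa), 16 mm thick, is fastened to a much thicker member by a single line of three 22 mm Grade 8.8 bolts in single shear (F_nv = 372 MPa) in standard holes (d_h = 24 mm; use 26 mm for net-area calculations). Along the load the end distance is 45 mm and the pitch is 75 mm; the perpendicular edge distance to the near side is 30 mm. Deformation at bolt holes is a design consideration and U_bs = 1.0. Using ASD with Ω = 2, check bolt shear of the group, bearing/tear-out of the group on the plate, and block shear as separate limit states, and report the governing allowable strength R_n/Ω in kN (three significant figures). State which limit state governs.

212 kN (bolt shear governs)

Bolt shear: A_b = π·22²/4 = 380.1 mm²; R_n = 372 × 380.1 × 3 × 1 / 1000 = 424.2 kN → 424.2 / 2 = 212 kN.
Bearing: edge l_c = 33, r_n = 259.8 kN; interior l_c = 51, r_n = 346.4 kN; R_n = 259.8 + 2·346.4 = 952.5 kN → 476 kN.
Block shear: A_gv = 3120, A_nv = 2080, A_nt = 272 mm²; R_n = min(0.6F_uA_nv, 0.6F_yA_gv) + U_bs·F_u·A_nt = 623.2 kN → 312 kN.
Bolt shear governs: 212 kN.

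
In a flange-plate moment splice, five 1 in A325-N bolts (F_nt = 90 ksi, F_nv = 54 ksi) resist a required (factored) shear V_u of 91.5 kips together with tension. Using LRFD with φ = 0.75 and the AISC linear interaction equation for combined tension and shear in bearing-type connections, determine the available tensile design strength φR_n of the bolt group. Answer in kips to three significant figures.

192 kips

A_b = π·1²/4 = 0.7854 in²; f_rv = 91.5 / (5 × 0.7854) = 23.3 ksi.
F'_nt = 1.3 F_nt − (F_nt / φF_nv) f_rv = 1.3·90 − (90/(0.75·54))·23.3 = 65.22 ksi, capped at F_nt → F'_nt = 65.22 ksi.
R_n = F'_nt · A_b · n = 65.22 × 0.7854 × 5 = 256.1 kips.
Design strength φR_n = 0.75 × 256.1 = 192 kips.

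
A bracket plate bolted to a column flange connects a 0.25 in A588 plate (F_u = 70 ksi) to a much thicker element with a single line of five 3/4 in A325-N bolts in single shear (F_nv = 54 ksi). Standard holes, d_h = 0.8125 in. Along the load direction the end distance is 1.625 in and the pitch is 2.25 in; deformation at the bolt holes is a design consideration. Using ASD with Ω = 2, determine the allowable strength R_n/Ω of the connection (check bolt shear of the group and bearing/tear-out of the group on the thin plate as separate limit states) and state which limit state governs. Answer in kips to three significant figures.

Bolt shear: A_b = π·0.75²/4 = 0.4418 in²; R_n = 54 × 0.4418 × 5 × 1 = 119.3 kips → 119.3 / 2 = 59.6 kips.
Bearing (1.2 l_c t F_u ≤ 2.4 d t F_u): upper limit = 2.4·0.75·0.25·70 = 31.5 kips.
  Edge l_c = 1.625 − 0.8125/2 = 1.219 → r_n = 25.59 kips; interior l_c = 2.25 − 0.8125 = 1.438 → r_n = 30.19 kips.
  R_n,bearing = 1·25.59 + 4·30.19 = 146.3 kips → 146.3 / 2 = 73.2 kips.
Bolt shear governs: 59.6 kips.

59.6 kips (bolt shear governs)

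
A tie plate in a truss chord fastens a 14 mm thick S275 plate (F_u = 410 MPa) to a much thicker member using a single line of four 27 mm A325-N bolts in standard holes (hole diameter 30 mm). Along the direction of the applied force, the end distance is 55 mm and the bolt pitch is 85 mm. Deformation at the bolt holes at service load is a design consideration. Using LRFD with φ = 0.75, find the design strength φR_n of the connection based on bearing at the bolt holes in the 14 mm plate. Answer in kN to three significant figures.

1040 kN

Per bolt r_n = 1.2 l_c t F_u ≤ 2.4 d t F_u; upper limit = 2.4 × 27 × 14 × 410 / 1000 = 372 kN.
Edge bolt: l_c = 55 − 30/2 = 40 mm → 1.2 × 40 × 14 × 410 / 1000 = 275.5 → r_n = 275.5 kN.
Interior bolts: l_c = 85 − 30 = 55 mm → 1.2 × 55 × 14 × 410 / 1000 = 378.8 → r_n = 372 kN.
R_n = 1 × 275.5 + 3 × 372 = 1391 kN.
Design strength φR_n = 0.75 × 1391 = 1040 kN.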